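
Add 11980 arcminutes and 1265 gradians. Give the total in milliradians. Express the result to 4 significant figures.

11980 arcmin = 3484.84 mrad and 1265 grad = 19870.6 mrad.
3484.84 + 19870.6 ≈ 23360 mrad.

23360 mrad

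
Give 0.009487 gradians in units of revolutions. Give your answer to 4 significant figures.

2.372 × 10^-5 rev

1 grad = 0.00250000 rev.
So 0.009487 × 0.00250000 ≈ 2.372 × 10^-5 rev.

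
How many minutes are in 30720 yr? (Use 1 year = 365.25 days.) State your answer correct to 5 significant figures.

1.6157 × 10^10 minutes

1 yr = 525960 minutes.
Then 30720 × 525960 ≈ 1.6157 × 10^10 min.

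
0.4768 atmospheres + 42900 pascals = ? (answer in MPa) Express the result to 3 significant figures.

0.0912 MPa

0.4768 atm = 0.0483118 MPa and 42900 Pa = 0.0429000 MPa.
0.0483118 + 0.0429000 ≈ 0.0912 MPa.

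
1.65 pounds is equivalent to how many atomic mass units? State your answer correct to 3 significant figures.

1 lb = 2.73160e+26 atomic mass units.
Thus 1.65 × 2.73160e+26 ≈ 4.51e+26 u.

4.51e+26 u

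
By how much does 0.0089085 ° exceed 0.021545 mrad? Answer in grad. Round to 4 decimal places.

0.0085 grad

0.0089085 ° = 0.00989833 grad and 0.021545 mrad = 0.00137160 grad.
0.00989833 − 0.00137160 ≈ 0.0085 grad.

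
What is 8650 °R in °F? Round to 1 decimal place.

°R = °F + 459.67.
Applying the formula gives 8190.3 °F.

8190.3 °F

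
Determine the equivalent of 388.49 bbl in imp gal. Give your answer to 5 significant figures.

1 bbl = 34.9723 imp gal.
Then 388.49 × 34.9723 ≈ 13586 imp gal.

13586 imp gal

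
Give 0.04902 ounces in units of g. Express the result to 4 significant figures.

1.390 grams

1 ounce = 28.3495 g.
0.04902 × 28.3495 ≈ 1.390 g.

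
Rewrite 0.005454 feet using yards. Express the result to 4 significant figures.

0.001818 yd

1 ft = 0.333333 yd.
0.005454 × 0.333333 ≈ 0.001818 yd.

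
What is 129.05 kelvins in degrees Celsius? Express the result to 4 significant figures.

-144.1 degrees Celsius

K = °C + 273.15.
Applying the formula gives -144.1 °C.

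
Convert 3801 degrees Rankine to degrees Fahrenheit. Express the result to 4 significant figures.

°R = °F + 459.67.
Applying the formula gives 3341 °F.

3341 °F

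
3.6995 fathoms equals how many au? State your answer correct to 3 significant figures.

4.52 × 10^-11 astronomical units

1 fathom = 1.22248 × 10^-11 astronomical units.
Then 3.6995 × 1.22248 × 10^-11 ≈ 4.52 × 10^-11 au.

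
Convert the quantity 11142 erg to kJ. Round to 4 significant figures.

1.114 × 10^-6 kJ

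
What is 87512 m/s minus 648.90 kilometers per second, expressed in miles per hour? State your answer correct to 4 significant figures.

-1.256 × 10^6 mph

87512 m/s = 195759 mph and 648.90 km/s = 1.45155 × 10^6 mph.
195759 − 1.45155 × 10^6 ≈ -1.256 × 10^6 mph.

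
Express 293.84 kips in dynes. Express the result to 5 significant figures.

1.3071e+11 dyn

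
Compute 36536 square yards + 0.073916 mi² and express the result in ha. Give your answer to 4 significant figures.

36536 yd² = 3.05487 ha and 0.073916 mi² = 19.1442 ha.
3.05487 + 19.1442 ≈ 22.20 ha.

22.20 ha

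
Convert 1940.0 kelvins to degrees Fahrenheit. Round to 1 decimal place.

3032.3 °F

K = (°F + 459.67) × 5/9.
Applying the formula gives 3032.3 °F.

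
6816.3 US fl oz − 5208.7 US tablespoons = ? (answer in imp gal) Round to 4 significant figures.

27.40 imp gal

6816.3 US fl oz = 44.3419 imp gal and 5208.7 US tbsp = 16.9420 imp gal.
44.3419 − 16.9420 ≈ 27.40 imp gal.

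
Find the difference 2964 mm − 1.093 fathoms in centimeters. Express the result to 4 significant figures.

2964 mm = 296.400 cm and 1.093 fathom = 199.888 cm.
296.400 − 199.888 ≈ 96.51 cm.

96.51 centimeters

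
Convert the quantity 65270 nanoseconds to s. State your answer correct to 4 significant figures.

1 ns = 1.00000e-9 seconds.
Thus 65270 × 1.00000e-9 ≈ 6.527e-5 s.

6.527e-5 seconds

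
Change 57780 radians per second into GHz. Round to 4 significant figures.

9.196 × 10^-6 GHz

1 radian per second = 1.59155 × 10^-10 GHz.
57780 × 1.59155 × 10^-10 ≈ 9.196 × 10^-6 GHz.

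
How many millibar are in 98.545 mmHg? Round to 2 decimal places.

1 mmHg = 1.33322 millibar.
Then 98.545 × 1.33322 ≈ 131.38 mbar.

131.38 mbar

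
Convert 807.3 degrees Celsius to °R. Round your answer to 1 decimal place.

1944.8 °R

°R = (°C + 273.15) × 9/5.
Applying the formula gives 1944.8 °R.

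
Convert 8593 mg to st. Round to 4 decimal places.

1 milligram = 1.57473e-7 st.
Thus 8593 × 1.57473e-7 ≈ 0.0014 st.

0.0014 stone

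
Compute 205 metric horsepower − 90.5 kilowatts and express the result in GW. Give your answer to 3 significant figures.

6.03 × 10^-5 GW

205 PS = 0.000150777 GW and 90.5 kW = 9.05000 × 10^-5 GW.
0.000150777 − 9.05000 × 10^-5 ≈ 6.03 × 10^-5 GW.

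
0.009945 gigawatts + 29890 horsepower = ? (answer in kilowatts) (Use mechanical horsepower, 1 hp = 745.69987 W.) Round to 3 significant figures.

32200 kilowatts

0.009945 GW = 9945.00 kW and 29890 hp = 22289.0 kW.
9945.00 + 22289.0 ≈ 32200 kW.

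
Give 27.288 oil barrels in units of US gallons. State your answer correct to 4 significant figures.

1146 US gallons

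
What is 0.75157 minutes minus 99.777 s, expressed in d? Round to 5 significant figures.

-0.00063290 days

0.75157 min = 0.0005219236 d and 99.777 s = 0.001154826 d.
0.0005219236 − 0.001154826 ≈ -0.00063290 d.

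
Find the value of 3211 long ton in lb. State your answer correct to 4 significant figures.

1 long ton = 2240.00 pounds.
3211 × 2240.00 ≈ 7.193 × 10^6 lb.

7.193 × 10^6 pounds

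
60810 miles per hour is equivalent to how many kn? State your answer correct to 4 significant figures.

52840 knots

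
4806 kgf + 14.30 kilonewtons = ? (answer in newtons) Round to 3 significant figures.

4806 kgf = 47130.8 N and 14.30 kN = 14300.0 N.
47130.8 + 14300.0 ≈ 61400 N.

61400 newtons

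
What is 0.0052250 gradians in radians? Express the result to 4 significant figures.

1 gradian = 0.0157080 radians.
0.0052250 × 0.0157080 ≈ 8.207 × 10^-5 rad.

8.207 × 10^-5 rad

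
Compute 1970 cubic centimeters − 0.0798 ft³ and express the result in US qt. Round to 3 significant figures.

-0.306 US quarts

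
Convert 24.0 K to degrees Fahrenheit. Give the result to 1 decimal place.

-416.5 °F

K = (°F + 459.67) × 5/9.
Applying the formula gives -416.5 °F.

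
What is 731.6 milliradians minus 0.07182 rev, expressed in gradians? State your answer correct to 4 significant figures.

17.85 grad

731.6 mrad = 46.5751 grad and 0.07182 rev = 28.7280 grad.
46.5751 − 28.7280 ≈ 17.85 grad.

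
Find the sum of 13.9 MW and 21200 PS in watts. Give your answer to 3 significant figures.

2.95 × 10^7 watts

13.9 MW = 1.39000 × 10^7 W and 21200 PS = 1.55926 × 10^7 W.
1.39000 × 10^7 + 1.55926 × 10^7 ≈ 2.95 × 10^7 W.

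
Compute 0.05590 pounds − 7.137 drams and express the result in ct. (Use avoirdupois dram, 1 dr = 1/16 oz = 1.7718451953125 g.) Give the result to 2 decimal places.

0.05590 lb = 126.779 ct and 7.137 dr = 63.2283 ct.
126.779 − 63.2283 ≈ 63.55 ct.

63.55 carats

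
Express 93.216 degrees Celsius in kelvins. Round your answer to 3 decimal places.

366.366 K

K = °C + 273.15.
Applying the formula gives 366.366 K.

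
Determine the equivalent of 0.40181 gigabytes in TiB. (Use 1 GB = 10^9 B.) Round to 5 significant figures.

0.00036544 tebibytes

1 gigabyte = 0.000909495 tebibytes.
0.40181 × 0.000909495 ≈ 0.00036544 TiB.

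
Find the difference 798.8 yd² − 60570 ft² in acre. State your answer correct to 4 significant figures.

-1.225 acre

798.8 yd² = 0.165041 acre and 60570 ft² = 1.39050 acre.
0.165041 − 1.39050 ≈ -1.225 acre.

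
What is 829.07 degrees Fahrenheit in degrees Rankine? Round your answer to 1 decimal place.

°R = °F + 459.67.
Applying the formula gives 1288.7 °R.

1288.7 °R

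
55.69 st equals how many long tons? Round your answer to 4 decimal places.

0.3481 long ton

1 st = 0.00625000 long tons.
Then 55.69 × 0.00625000 ≈ 0.3481 long ton.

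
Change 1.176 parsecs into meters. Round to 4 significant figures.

3.629e+16 m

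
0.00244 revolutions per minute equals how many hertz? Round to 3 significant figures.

4.07 × 10^-5 Hz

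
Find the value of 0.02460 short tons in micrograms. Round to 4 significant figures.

2.232 × 10^10 μg

1 short ton = 9.07185 × 10^11 μg.
0.02460 × 9.07185 × 10^11 ≈ 2.232 × 10^10 μg.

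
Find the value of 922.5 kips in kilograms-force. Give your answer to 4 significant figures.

418400 kgf

1 kip = 453.592 kgf.
922.5 × 453.592 ≈ 418400 kgf.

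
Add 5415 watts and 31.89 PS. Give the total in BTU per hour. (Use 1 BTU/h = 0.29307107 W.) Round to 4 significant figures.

5415 W = 18476.7 BTU/h and 31.89 PS = 80032.0 BTU/h.
18476.7 + 80032.0 ≈ 98510 BTU/h.

98510 BTU/h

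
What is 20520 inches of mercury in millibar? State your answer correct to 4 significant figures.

1 inHg = 33.8639 mbar.
20520 × 33.8639 ≈ 694900 mbar.

694900 millibar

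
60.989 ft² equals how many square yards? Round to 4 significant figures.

1 ft² = 0.111111 yd².
Thus 60.989 × 0.111111 ≈ 6.777 yd².

6.777 square yards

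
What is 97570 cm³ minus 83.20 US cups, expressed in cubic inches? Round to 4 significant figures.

4753 in³

97570 cm³ = 5954.09 in³ and 83.20 US cup = 1201.20 in³.
5954.09 − 1201.20 ≈ 4753 in³.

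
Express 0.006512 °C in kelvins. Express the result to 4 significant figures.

K = °C + 273.15.
Applying the formula gives 273.2 K.

273.2 kelvins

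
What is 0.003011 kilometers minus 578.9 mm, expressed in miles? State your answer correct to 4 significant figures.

0.003011 km = 0.00187095 mi and 578.9 mm = 0.000359712 mi.
0.00187095 − 0.000359712 ≈ 0.001511 mi.

0.001511 mi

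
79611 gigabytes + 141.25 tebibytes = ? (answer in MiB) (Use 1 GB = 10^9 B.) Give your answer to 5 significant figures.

2.2403 × 10^8 mebibytes

79611 GB = 7.59230 × 10^7 MiB and 141.25 TiB = 1.48111 × 10^8 MiB.
7.59230 × 10^7 + 1.48111 × 10^8 ≈ 2.2403 × 10^8 MiB.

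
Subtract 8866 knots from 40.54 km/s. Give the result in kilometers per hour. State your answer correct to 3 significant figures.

130000 km/h

40.54 km/s = 145944 km/h and 8866 kn = 16419.8 km/h.
145944 − 16419.8 ≈ 130000 km/h.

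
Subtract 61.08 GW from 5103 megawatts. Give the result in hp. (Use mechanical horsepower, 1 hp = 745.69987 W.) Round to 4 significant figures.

-7.507e+7 hp

5103 MW = 6.84324e+6 hp and 61.08 GW = 8.19096e+7 hp.
6.84324e+6 − 8.19096e+7 ≈ -7.507e+7 hp.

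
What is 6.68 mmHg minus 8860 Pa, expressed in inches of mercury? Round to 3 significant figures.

6.68 mmHg = 0.262992 inHg and 8860 Pa = 2.61636 inHg.
0.262992 − 2.61636 ≈ -2.35 inHg.

-2.35 inches of mercury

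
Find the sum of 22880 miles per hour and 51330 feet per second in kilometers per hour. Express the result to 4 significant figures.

93150 kilometers per hour

22880 mph = 36821.8 km/h and 51330 ft/s = 56323.4 km/h.
36821.8 + 56323.4 ≈ 93150 km/h.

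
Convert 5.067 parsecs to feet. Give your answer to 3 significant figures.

1 parsec = 1.01236e+17 ft.
So 5.067 × 1.01236e+17 ≈ 5.13e+17 ft.

5.13e+17 feet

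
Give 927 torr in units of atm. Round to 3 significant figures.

1 torr = 0.00131579 atm.
927 × 0.00131579 ≈ 1.22 atm.

1.22 atmospheres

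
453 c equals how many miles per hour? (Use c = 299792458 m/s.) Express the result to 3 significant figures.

1 speed of light = 6.70617 × 10^8 mph.
453 × 6.70617 × 10^8 ≈ 3.04 × 10^11 mph.

3.04 × 10^11 miles per hour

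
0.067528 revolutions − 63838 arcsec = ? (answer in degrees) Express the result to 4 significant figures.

6.577 °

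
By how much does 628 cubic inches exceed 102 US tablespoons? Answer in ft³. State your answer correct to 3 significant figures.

628 in³ = 0.363426 ft³ and 102 US tbsp = 0.0532633 ft³.
0.363426 − 0.0532633 ≈ 0.310 ft³.

0.310 ft³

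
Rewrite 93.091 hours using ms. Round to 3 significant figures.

1 hour = 3.60000 × 10^6 milliseconds.
Then 93.091 × 3.60000 × 10^6 ≈ 3.35 × 10^8 ms.

3.35 × 10^8 ms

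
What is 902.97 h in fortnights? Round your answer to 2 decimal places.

2.69 fortnights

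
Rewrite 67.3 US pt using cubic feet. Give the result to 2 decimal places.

1.12 cubic feet

1 US pt = 0.0167101 ft³.
Thus 67.3 × 0.0167101 ≈ 1.12 ft³.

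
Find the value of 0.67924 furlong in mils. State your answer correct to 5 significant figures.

5.3796 × 10^6 mil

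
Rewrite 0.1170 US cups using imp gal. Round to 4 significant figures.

0.006089 imp gal

1 US cup = 0.0520421 imp gal.
Thus 0.1170 × 0.0520421 ≈ 0.006089 imp gal.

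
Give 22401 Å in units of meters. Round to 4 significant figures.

1 Å = 1.00000e-10 m.
Thus 22401 × 1.00000e-10 ≈ 2.240e-6 m.

2.240e-6 m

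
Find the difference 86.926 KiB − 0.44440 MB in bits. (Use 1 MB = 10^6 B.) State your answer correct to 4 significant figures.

-2.843e+6 bits

86.926 KiB = 712098 bit and 0.44440 MB = 3.55520e+6 bit.
712098 − 3.55520e+6 ≈ -2.843e+6 bit.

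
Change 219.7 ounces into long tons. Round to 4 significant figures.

1 oz = 2.79018 × 10^-5 long ton.
Thus 219.7 × 2.79018 × 10^-5 ≈ 0.006130 long ton.

0.006130 long ton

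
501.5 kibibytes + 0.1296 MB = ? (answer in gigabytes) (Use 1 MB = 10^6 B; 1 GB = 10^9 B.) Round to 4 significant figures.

501.5 KiB = 0.000513536 GB and 0.1296 MB = 0.000129600 GB.
0.000513536 + 0.000129600 ≈ 0.0006431 GB.

0.0006431 GB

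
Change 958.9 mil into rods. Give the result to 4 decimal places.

1 mil = 5.05051e-6 rods.
So 958.9 × 5.05051e-6 ≈ 0.0048 rod.

0.0048 rod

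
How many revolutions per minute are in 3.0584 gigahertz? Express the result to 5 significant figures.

1 gigahertz = 6.00000 × 10^10 rpm.
3.0584 × 6.00000 × 10^10 ≈ 1.8350 × 10^11 rpm.

1.8350 × 10^11 revolutions per minute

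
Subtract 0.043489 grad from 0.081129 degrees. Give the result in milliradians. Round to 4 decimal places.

0.081129 ° = 1.41597 mrad and 0.043489 grad = 0.683124 mrad.
1.41597 − 0.683124 ≈ 0.7328 mrad.

0.7328 milliradians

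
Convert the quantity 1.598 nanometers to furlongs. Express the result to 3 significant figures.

1 nm = 4.97097e-12 furlong.
Then 1.598 × 4.97097e-12 ≈ 7.94e-12 furlong.

7.94e-12 furlongs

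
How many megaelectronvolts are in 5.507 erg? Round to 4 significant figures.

3.437 × 10^6 MeV

1 erg = 624151 MeV.
5.507 × 624151 ≈ 3.437 × 10^6 MeV.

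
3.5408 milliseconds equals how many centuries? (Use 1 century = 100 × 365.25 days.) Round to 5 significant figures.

1.1220 × 10^-12 century

1 millisecond = 3.16881 × 10^-13 century.
3.5408 × 3.16881 × 10^-13 ≈ 1.1220 × 10^-12 century.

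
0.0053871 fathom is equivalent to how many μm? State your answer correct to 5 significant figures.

9851.9 micrometers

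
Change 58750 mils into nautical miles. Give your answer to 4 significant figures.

0.0008058 nmi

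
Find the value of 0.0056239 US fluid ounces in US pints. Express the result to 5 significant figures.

1 US fluid ounce = 0.0625000 US pt.
0.0056239 × 0.0625000 ≈ 0.00035149 US pt.

0.00035149 US pt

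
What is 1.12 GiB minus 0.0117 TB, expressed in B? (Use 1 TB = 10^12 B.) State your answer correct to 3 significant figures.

-1.05e+10 B

1.12 GiB = 1.20259e+9 B and 0.0117 TB = 1.17000e+10 B.
1.20259e+9 − 1.17000e+10 ≈ -1.05e+10 B.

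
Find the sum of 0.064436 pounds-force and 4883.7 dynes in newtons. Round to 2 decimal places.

0.34 N

0.064436 lbf = 0.286626 N and 4883.7 dyn = 0.0488370 N.
0.286626 + 0.0488370 ≈ 0.34 N.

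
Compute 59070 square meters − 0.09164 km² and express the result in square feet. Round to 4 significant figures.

-350600 square feet

59070 m² = 635824 ft² and 0.09164 km² = 986405 ft².
635824 − 986405 ≈ -350600 ft².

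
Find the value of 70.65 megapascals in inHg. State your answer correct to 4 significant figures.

1 MPa = 295.300 inHg.
70.65 × 295.300 ≈ 20860 inHg.

20860 inHg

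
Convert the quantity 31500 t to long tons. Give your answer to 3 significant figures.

1 metric ton = 0.984207 long tons.
Thus 31500 × 0.984207 ≈ 31000 long ton.

31000 long ton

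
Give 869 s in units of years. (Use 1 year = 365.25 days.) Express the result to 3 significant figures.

2.75 × 10^-5 yr

1 second = 3.16881 × 10^-8 yr.
Then 869 × 3.16881 × 10^-8 ≈ 2.75 × 10^-5 yr.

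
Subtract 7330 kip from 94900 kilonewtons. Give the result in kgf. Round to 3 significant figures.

94900 kN = 9.67711e+6 kgf and 7330 kip = 3.32483e+6 kgf.
9.67711e+6 − 3.32483e+6 ≈ 6.35e+6 kgf.

6.35e+6 kilograms-force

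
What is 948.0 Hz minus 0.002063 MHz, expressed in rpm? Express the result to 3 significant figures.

-66900 rpm

948.0 Hz = 56880.0 rpm and 0.002063 MHz = 123780 rpm.
56880.0 − 123780 ≈ -66900 rpm.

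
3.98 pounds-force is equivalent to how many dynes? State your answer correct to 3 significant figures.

1.77e+6 dynes

1 pound-force = 444822 dynes.
3.98 × 444822 ≈ 1.77e+6 dyn.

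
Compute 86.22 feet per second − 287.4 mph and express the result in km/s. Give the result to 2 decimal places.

86.22 ft/s = 0.0262799 km/s and 287.4 mph = 0.128479 km/s.
0.0262799 − 0.128479 ≈ -0.10 km/s.

-0.10 kilometers per second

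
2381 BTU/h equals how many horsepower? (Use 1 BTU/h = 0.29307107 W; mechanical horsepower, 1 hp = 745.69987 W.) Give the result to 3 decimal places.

0.936 horsepower

1 BTU/h = 0.000393015 hp.
So 2381 × 0.000393015 ≈ 0.936 hp.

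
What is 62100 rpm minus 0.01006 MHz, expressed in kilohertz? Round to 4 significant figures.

-9.025 kilohertz

62100 rpm = 1.03500 kHz and 0.01006 MHz = 10.0600 kHz.
1.03500 − 10.0600 ≈ -9.025 kHz.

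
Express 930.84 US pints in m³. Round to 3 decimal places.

0.440 cubic meters

1 US pt = 0.000473176 m³.
Then 930.84 × 0.000473176 ≈ 0.440 m³.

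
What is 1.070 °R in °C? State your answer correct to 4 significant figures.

-272.6 degrees Celsius

°R = (°C + 273.15) × 9/5.
Applying the formula gives -272.6 °C.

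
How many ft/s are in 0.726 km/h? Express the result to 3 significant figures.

0.662 ft/s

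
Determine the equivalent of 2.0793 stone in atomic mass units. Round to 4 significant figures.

7.952e+27 u

1 stone = 3.82424e+27 atomic mass units.
2.0793 × 3.82424e+27 ≈ 7.952e+27 u.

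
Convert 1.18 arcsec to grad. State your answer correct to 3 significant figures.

0.000364 gradians

1 arcsec = 0.000308642 grad.
Then 1.18 × 0.000308642 ≈ 0.000364 grad.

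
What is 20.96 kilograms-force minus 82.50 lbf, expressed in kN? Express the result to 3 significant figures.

-0.161 kilonewtons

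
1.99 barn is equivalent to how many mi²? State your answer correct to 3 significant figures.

1 barn = 3.86102 × 10^-35 mi².
So 1.99 × 3.86102 × 10^-35 ≈ 7.68 × 10^-35 mi².

7.68 × 10^-35 mi²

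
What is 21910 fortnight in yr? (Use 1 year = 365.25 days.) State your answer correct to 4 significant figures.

839.8 years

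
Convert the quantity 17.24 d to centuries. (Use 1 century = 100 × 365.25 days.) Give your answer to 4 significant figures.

0.0004720 centuries

1 d = 2.73785 × 10^-5 century.
17.24 × 2.73785 × 10^-5 ≈ 0.0004720 century.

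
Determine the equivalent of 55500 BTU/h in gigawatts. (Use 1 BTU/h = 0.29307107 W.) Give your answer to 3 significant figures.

1 BTU per hour = 2.93071e-10 gigawatts.
Thus 55500 × 2.93071e-10 ≈ 1.63e-5 GW.

1.63e-5 GW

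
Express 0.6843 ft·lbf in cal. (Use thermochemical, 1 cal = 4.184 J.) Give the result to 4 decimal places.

0.2217 cal

1 ft·lbf = 0.324048 cal.
Then 0.6843 × 0.324048 ≈ 0.2217 cal.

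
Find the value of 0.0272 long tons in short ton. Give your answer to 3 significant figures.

1 long ton = 1.12000 short ton.
0.0272 × 1.12000 ≈ 0.0305 short ton.

0.0305 short tons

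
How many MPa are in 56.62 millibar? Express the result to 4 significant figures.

0.005662 MPa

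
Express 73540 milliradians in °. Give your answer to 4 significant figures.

1 mrad = 0.0572958 °.
So 73540 × 0.0572958 ≈ 4214 °.

4214 degrees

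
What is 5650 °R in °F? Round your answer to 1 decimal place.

5190.3 degrees Fahrenheit

°R = °F + 459.67.
Applying the formula gives 5190.3 °F.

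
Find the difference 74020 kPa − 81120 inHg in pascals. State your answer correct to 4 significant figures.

-2.007e+8 pascals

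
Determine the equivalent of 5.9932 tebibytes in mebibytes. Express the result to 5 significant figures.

6.2843e+6 MiB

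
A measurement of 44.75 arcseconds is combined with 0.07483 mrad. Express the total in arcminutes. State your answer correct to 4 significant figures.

44.75 arcsec = 0.745833 arcmin and 0.07483 mrad = 0.257247 arcmin.
0.745833 + 0.257247 ≈ 1.003 arcmin.

1.003 arcminutes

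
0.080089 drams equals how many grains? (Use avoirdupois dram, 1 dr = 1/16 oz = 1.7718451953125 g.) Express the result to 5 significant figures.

1 dr = 27.34375 grains.
Thus 0.080089 × 27.34375 ≈ 2.1899 gr.

2.1899 gr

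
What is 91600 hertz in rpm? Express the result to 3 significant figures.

1 Hz = 60.0000 rpm.
Thus 91600 × 60.0000 ≈ 5.50e+6 rpm.

5.50e+6 rpm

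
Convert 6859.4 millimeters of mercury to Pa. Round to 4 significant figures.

914500 pascals

1 millimeter of mercury = 133.322 pascals.
6859.4 × 133.322 ≈ 914500 Pa.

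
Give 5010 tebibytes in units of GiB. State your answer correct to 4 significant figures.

5.130 × 10^6 gibibytes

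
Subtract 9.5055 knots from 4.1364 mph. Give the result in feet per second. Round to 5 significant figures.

4.1364 mph = 6.06672 ft/s and 9.5055 kn = 16.0435 ft/s.
6.06672 − 16.0435 ≈ -9.9768 ft/s.

-9.9768 ft/s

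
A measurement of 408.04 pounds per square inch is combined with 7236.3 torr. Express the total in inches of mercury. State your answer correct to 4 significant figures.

1116 inHg

408.04 psi = 830.778 inHg and 7236.3 torr = 284.894 inHg.
830.778 + 284.894 ≈ 1116 inHg.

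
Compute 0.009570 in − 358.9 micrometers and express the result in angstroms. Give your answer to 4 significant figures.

0.009570 in = 2.43078 × 10^6 Å and 358.9 μm = 3.58900 × 10^6 Å.
2.43078 × 10^6 − 3.58900 × 10^6 ≈ -1.158 × 10^6 Å.

-1.158 × 10^6 Å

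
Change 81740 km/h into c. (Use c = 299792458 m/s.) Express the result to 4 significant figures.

1 kilometer per hour = 9.26567e-10 times the speed of light.
Then 81740 × 9.26567e-10 ≈ 7.574e-5 c.

7.574e-5 c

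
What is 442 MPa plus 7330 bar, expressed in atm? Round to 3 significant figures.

11600 atm

442 MPa = 4362.20 atm and 7330 bar = 7234.15 atm.
4362.20 + 7234.15 ≈ 11600 atm.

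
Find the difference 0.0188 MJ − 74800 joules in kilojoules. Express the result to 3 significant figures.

-56.0 kJ

0.0188 MJ = 18.8000 kJ and 74800 J = 74.8000 kJ.
18.8000 − 74.8000 ≈ -56.0 kJ.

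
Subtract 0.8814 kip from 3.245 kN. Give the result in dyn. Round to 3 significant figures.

3.245 kN = 3.24500e+8 dyn and 0.8814 kip = 3.92066e+8 dyn.
3.24500e+8 − 3.92066e+8 ≈ -6.76e+7 dyn.

-6.76e+7 dynes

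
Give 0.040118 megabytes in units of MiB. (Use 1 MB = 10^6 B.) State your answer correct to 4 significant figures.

0.03826 mebibytes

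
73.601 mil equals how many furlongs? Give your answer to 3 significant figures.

9.29 × 10^-6 furlong

1 mil = 1.26263 × 10^-7 furlong.
Thus 73.601 × 1.26263 × 10^-7 ≈ 9.29 × 10^-6 furlong.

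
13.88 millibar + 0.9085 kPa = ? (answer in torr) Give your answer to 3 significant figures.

17.2 torr

13.88 mbar = 10.4109 torr and 0.9085 kPa = 6.81431 torr.
10.4109 + 6.81431 ≈ 17.2 torr.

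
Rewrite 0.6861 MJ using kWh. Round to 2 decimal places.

0.19 kWh

1 megajoule = 0.277778 kilowatt-hours.
0.6861 × 0.277778 ≈ 0.19 kWh.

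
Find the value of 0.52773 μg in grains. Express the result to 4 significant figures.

8.144 × 10^-6 gr

1 microgram = 1.54324 × 10^-5 gr.
0.52773 × 1.54324 × 10^-5 ≈ 8.144 × 10^-6 gr.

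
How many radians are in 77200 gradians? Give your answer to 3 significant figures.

1 gradian = 0.0157080 rad.
So 77200 × 0.0157080 ≈ 1210 rad.

1210 radians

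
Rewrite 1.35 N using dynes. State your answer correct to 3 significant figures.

135000 dynes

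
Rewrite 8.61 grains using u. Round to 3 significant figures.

1 grain = 3.90228 × 10^22 u.
8.61 × 3.90228 × 10^22 ≈ 3.36 × 10^23 u.

3.36 × 10^23 u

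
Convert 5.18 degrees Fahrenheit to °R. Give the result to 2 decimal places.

464.85 degrees Rankine

°R = °F + 459.67.
Applying the formula gives 464.85 °R.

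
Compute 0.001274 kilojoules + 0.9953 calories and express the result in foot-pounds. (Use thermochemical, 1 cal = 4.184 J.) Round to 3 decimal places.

4.011 ft·lbf

0.001274 kJ = 0.939654 ft·lbf and 0.9953 cal = 3.07146 ft·lbf.
0.939654 + 3.07146 ≈ 4.011 ft·lbf.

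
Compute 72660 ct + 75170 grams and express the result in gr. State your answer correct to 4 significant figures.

1.384e+6 gr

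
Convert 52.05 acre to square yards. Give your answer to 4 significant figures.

251900 square yards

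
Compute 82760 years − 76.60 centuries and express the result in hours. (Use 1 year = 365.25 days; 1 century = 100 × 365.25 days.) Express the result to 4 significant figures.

82760 yr = 7.25474 × 10^8 h and 76.60 century = 6.71476 × 10^7 h.
7.25474 × 10^8 − 6.71476 × 10^7 ≈ 6.583 × 10^8 h.

6.583 × 10^8 hours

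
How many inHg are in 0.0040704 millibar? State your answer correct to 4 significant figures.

1 mbar = 0.0295300 inches of mercury.
Thus 0.0040704 × 0.0295300 ≈ 0.0001202 inHg.

0.0001202 inHg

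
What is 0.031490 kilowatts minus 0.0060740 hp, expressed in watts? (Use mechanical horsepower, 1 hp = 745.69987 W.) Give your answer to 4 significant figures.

0.031490 kW = 31.4900 W and 0.0060740 hp = 4.52938 W.
31.4900 − 4.52938 ≈ 26.96 W.

26.96 W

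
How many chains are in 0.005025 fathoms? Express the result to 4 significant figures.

0.0004568 chain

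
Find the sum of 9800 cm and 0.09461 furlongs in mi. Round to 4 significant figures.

9800 cm = 0.06089438 mi and 0.09461 furlong = 0.01182625 mi.
0.06089438 + 0.01182625 ≈ 0.07272 mi.

0.07272 miles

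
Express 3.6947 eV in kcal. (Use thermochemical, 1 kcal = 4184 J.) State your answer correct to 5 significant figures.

1 electronvolt = 3.82929 × 10^-23 kcal.
Thus 3.6947 × 3.82929 × 10^-23 ≈ 1.4148 × 10^-22 kcal.

1.4148 × 10^-22 kcal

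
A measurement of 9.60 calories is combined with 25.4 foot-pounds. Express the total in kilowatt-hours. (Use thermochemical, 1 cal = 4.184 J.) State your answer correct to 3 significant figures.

9.60 cal = 1.11573e-5 kWh and 25.4 ft·lbf = 9.56605e-6 kWh.
1.11573e-5 + 9.56605e-6 ≈ 2.07e-5 kWh.

2.07e-5 kilowatt-hours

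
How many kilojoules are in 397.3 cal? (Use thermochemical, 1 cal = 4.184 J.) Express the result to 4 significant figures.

1.662 kilojoules

1 calorie = 0.00418400 kilojoules.
Thus 397.3 × 0.00418400 ≈ 1.662 kJ.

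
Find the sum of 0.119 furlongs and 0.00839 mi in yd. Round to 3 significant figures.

40.9 yd

0.119 furlong = 26.1800 yd and 0.00839 mi = 14.7664 yd.
26.1800 + 14.7664 ≈ 40.9 yd.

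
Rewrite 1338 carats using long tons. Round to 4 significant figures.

0.0002634 long tons

1 carat = 1.96841 × 10^-7 long tons.
So 1338 × 1.96841 × 10^-7 ≈ 0.0002634 long ton.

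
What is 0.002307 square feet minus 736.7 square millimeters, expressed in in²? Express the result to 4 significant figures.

-0.8097 in²

0.002307 ft² = 0.332208 in² and 736.7 mm² = 1.14189 in².
0.332208 − 1.14189 ≈ -0.8097 in².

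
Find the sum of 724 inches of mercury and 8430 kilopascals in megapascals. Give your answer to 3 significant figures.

724 inHg = 2.45175 MPa and 8430 kPa = 8.43000 MPa.
2.45175 + 8.43000 ≈ 10.9 MPa.

10.9 MPa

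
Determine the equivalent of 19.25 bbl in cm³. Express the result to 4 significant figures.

3.061e+6 cm³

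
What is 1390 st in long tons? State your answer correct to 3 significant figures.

1 st = 0.00625000 long tons.
Then 1390 × 0.00625000 ≈ 8.69 long ton.

8.69 long tons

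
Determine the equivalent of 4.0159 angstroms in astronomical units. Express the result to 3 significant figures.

2.68 × 10^-21 astronomical units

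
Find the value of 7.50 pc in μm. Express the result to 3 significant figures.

2.31 × 10^23 μm

1 pc = 3.08568 × 10^22 μm.
Then 7.50 × 3.08568 × 10^22 ≈ 2.31 × 10^23 μm.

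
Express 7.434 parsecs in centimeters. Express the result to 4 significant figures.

1 parsec = 3.08568e+18 centimeters.
Thus 7.434 × 3.08568e+18 ≈ 2.294e+19 cm.

2.294e+19 centimeters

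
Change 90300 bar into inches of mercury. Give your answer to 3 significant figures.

2.67 × 10^6 inHg

1 bar = 29.5300 inches of mercury.
90300 × 29.5300 ≈ 2.67 × 10^6 inHg.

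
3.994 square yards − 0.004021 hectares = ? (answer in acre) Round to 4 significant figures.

-0.009111 acres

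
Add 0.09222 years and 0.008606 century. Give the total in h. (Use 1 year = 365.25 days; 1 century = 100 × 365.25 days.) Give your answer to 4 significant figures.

0.09222 yr = 808.401 h and 0.008606 century = 7544.02 h.
808.401 + 7544.02 ≈ 8352 h.

8352 h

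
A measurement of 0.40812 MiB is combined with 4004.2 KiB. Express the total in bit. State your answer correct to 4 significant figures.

0.40812 MiB = 3.42356 × 10^6 bit and 4004.2 KiB = 3.28024 × 10^7 bit.
3.42356 × 10^6 + 3.28024 × 10^7 ≈ 3.623 × 10^7 bit.

3.623 × 10^7 bits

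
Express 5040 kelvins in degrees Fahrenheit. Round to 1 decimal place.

K = (°F + 459.67) × 5/9.
Applying the formula gives 8612.3 °F.

8612.3 °F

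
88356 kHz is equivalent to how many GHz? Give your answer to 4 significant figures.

1 kHz = 1.00000e-6 gigahertz.
So 88356 × 1.00000e-6 ≈ 0.08836 GHz.

0.08836 GHz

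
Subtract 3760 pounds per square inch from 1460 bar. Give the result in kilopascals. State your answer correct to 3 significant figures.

120000 kilopascals

1460 bar = 146000 kPa and 3760 psi = 25924.3 kPa.
146000 − 25924.3 ≈ 120000 kPa.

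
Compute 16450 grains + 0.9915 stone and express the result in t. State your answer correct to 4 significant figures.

0.007362 metric tons

16450 gr = 0.00106594 t and 0.9915 st = 0.00629632 t.
0.00106594 + 0.00629632 ≈ 0.007362 t.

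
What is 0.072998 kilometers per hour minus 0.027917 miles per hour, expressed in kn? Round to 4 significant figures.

0.01516 knots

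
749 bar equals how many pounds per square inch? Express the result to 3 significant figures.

1 bar = 14.5038 psi.
749 × 14.5038 ≈ 10900 psi.

10900 pounds per square inch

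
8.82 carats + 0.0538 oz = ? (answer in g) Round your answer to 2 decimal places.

8.82 ct = 1.76400 g and 0.0538 oz = 1.52520 g.
1.76400 + 1.52520 ≈ 3.29 g.

3.29 grams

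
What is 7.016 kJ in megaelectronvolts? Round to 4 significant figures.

1 kJ = 6.24151e+15 MeV.
So 7.016 × 6.24151e+15 ≈ 4.379e+16 MeV.

4.379e+16 MeV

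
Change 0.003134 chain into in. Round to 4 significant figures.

1 chain = 792.000 inches.
0.003134 × 792.000 ≈ 2.482 in.

2.482 in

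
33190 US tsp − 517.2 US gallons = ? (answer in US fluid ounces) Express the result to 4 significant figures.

-60670 US fl oz

33190 US tsp = 5531.67 US fl oz and 517.2 US gal = 66201.6 US fl oz.
5531.67 − 66201.6 ≈ -60670 US fl oz.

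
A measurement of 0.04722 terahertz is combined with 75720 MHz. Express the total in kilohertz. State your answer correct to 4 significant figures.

0.04722 THz = 4.72200 × 10^7 kHz and 75720 MHz = 7.57200 × 10^7 kHz.
4.72200 × 10^7 + 7.57200 × 10^7 ≈ 1.229 × 10^8 kHz.

1.229 × 10^8 kilohertz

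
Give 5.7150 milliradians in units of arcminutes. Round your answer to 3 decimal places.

1 milliradian = 3.43775 arcmin.
Thus 5.7150 × 3.43775 ≈ 19.647 arcmin.

19.647 arcmin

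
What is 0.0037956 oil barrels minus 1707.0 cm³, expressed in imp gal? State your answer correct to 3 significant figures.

-0.243 imperial gallons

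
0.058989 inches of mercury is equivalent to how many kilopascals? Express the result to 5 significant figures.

1 inch of mercury = 3.38639 kPa.
Then 0.058989 × 3.38639 ≈ 0.19976 kPa.

0.19976 kPa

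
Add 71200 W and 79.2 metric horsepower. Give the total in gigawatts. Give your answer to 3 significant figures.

0.000129 GW

71200 W = 7.12000 × 10^-5 GW and 79.2 PS = 5.82515 × 10^-5 GW.
7.12000 × 10^-5 + 5.82515 × 10^-5 ≈ 0.000129 GW.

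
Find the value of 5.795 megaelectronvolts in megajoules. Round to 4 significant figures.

1 MeV = 1.60218e-19 megajoules.
5.795 × 1.60218e-19 ≈ 9.285e-19 MJ.

9.285e-19 MJ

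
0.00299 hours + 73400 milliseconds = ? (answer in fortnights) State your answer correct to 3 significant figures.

6.96e-5 fortnight

0.00299 h = 8.89881e-6 fortnight and 73400 ms = 6.06812e-5 fortnight.
8.89881e-6 + 6.06812e-5 ≈ 6.96e-5 fortnight.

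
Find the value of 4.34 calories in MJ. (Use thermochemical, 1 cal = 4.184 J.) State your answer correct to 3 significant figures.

1 calorie = 4.18400e-6 MJ.
Then 4.34 × 4.18400e-6 ≈ 1.82e-5 MJ.

1.82e-5 megajoules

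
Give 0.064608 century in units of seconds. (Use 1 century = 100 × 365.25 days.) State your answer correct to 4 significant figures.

2.039e+8 s

1 century = 3.15576e+9 seconds.
So 0.064608 × 3.15576e+9 ≈ 2.039e+8 s.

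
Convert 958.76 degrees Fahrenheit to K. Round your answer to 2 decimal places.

788.02 K

K = (°F + 459.67) × 5/9.
Applying the formula gives 788.02 K.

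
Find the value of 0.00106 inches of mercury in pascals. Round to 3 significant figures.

1 inch of mercury = 3386.39 Pa.
So 0.00106 × 3386.39 ≈ 3.59 Pa.

3.59 pascals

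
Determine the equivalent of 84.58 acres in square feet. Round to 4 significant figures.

3.684e+6 square feet

1 acre = 43560.0 ft².
Then 84.58 × 43560.0 ≈ 3.684e+6 ft².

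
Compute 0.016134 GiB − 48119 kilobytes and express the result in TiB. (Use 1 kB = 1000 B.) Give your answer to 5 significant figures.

-2.8008 × 10^-5 tebibytes

0.016134 GiB = 1.57559 × 10^-5 TiB and 48119 kB = 4.37640 × 10^-5 TiB.
1.57559 × 10^-5 − 4.37640 × 10^-5 ≈ -2.8008 × 10^-5 TiB.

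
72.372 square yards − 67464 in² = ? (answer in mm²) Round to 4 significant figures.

72.372 yd² = 6.05122e+7 mm² and 67464 in² = 4.35251e+7 mm².
6.05122e+7 − 4.35251e+7 ≈ 1.699e+7 mm².

1.699e+7 mm²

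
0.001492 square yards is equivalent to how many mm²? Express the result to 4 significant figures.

1 square yard = 836127 square millimeters.
Thus 0.001492 × 836127 ≈ 1248 mm².

1248 mm²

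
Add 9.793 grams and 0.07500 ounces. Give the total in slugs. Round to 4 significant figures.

0.0008167 slug

9.793 g = 0.000671034 slug and 0.07500 oz = 0.000145692 slug.
0.000671034 + 0.000145692 ≈ 0.0008167 slug.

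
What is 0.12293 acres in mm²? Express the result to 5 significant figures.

4.9748e+8 mm²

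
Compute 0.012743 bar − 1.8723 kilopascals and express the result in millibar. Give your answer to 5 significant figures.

-5.9800 mbar

0.012743 bar = 12.7430 mbar and 1.8723 kPa = 18.7230 mbar.
12.7430 − 18.7230 ≈ -5.9800 mbar.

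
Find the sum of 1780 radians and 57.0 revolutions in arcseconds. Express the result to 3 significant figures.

1780 rad = 3.67151e+8 arcsec and 57.0 rev = 7.38720e+7 arcsec.
3.67151e+8 + 7.38720e+7 ≈ 4.41e+8 arcsec.

4.41e+8 arcseconds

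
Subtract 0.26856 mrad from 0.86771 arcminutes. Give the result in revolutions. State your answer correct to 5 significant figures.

-2.5709e-6 rev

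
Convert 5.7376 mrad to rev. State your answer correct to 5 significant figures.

0.00091317 rev

1 milliradian = 0.000159155 revolutions.
5.7376 × 0.000159155 ≈ 0.00091317 rev.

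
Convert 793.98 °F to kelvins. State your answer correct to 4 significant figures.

K = (°F + 459.67) × 5/9.
Applying the formula gives 696.5 K.

696.5 K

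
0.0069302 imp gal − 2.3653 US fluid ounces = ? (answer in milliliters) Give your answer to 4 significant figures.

-38.44 mL

0.0069302 imp gal = 31.50531 mL and 2.3653 US fl oz = 69.95027 mL.
31.50531 − 69.95027 ≈ -38.44 mL.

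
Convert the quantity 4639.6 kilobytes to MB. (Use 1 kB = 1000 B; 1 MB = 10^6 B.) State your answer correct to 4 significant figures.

4.640 MB

1 kilobyte = 0.00100000 MB.
Thus 4639.6 × 0.00100000 ≈ 4.640 MB.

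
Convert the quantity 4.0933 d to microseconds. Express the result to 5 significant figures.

1 d = 8.64000 × 10^10 μs.
4.0933 × 8.64000 × 10^10 ≈ 3.5366 × 10^11 μs.

3.5366 × 10^11 μs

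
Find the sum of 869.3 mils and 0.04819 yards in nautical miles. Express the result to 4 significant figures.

3.572 × 10^-5 nmi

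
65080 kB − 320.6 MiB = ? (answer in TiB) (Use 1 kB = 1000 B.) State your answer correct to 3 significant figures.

-0.000247 TiB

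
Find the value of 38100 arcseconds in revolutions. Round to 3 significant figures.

1 arcsecond = 7.71605e-7 rev.
38100 × 7.71605e-7 ≈ 0.0294 rev.

0.0294 revolutions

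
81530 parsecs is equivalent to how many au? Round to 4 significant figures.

1.682e+10 au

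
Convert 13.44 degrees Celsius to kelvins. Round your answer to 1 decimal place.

K = °C + 273.15.
Applying the formula gives 286.6 K.

286.6 kelvins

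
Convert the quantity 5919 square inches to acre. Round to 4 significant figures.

1 square inch = 1.59423e-7 acre.
So 5919 × 1.59423e-7 ≈ 0.0009436 acre.

0.0009436 acre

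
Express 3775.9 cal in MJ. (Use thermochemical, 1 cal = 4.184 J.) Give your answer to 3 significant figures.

0.0158 MJ

1 calorie = 4.18400 × 10^-6 MJ.
So 3775.9 × 4.18400 × 10^-6 ≈ 0.0158 MJ.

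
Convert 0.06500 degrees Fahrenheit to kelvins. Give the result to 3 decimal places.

K = (°F + 459.67) × 5/9.
Applying the formula gives 255.408 K.

255.408 K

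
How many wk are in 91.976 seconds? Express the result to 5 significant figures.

1 s = 1.65344 × 10^-6 weeks.
Thus 91.976 × 1.65344 × 10^-6 ≈ 0.00015208 wk.

0.00015208 wk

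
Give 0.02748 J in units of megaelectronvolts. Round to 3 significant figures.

1.72e+11 MeV

1 J = 6.24151e+12 MeV.
Thus 0.02748 × 6.24151e+12 ≈ 1.72e+11 MeV.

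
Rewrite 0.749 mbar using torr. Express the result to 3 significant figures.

1 mbar = 0.750062 torr.
Then 0.749 × 0.750062 ≈ 0.562 torr.

0.562 torr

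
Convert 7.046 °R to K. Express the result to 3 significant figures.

3.91 K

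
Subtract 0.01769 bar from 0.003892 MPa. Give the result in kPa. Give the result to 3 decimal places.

2.123 kPa

0.003892 MPa = 3.89200 kPa and 0.01769 bar = 1.76900 kPa.
3.89200 − 1.76900 ≈ 2.123 kPa.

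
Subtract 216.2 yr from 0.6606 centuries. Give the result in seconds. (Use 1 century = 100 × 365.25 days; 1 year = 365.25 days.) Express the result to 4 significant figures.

0.6606 century = 2.08470e+9 s and 216.2 yr = 6.82275e+9 s.
2.08470e+9 − 6.82275e+9 ≈ -4.738e+9 s.

-4.738e+9 s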